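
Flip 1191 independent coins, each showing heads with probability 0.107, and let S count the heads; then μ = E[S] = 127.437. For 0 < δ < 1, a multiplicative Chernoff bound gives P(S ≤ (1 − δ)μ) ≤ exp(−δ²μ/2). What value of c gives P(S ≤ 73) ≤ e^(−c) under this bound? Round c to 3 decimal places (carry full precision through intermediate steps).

11.627

Write 73 = (1 − δ)μ, so δ = 1 − 73/127.437 = 0.4271679…
Then the exponent is δ²μ/2 = (μ − 73)²/(2μ) = 11.626870.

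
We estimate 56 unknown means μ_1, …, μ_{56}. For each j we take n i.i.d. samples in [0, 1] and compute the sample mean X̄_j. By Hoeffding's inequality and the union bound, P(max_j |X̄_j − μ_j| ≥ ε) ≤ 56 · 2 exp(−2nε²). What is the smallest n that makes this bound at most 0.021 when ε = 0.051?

1650

Need 2·56·exp(−2nε²) ≤ 0.021, i.e. exp(−2nε²) ≤ 0.021/112.
So 2nε² ≥ ln(112/0.021) = 8.581732.
Hence n ≥ 8.581732/(2·0.051²) = 1649.699.
The smallest integer n is 1650.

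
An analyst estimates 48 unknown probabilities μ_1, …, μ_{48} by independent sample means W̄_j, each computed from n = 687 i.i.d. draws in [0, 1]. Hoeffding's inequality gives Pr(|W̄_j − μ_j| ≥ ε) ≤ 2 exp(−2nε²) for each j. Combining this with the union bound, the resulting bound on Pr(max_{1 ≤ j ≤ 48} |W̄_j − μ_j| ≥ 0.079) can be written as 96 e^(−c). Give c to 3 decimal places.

8.575

Union bound over the 48 events: Pr(max_{1 ≤ j ≤ 48} |W̄_j − μ_j| ≥ 0.079) ≤ 48·2·exp(−2nε²) = 96 exp(−2·687·0.079²).
So c = 2·687·0.079² = 8.5751.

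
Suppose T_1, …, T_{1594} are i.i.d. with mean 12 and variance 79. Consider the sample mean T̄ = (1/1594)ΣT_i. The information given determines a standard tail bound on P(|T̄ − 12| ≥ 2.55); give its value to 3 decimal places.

0.008

With mean and variance of each term known, Chebyshev's inequality bounds the deviation of the sum (or sample mean).
Var(T̄) = Var(T_i)/n = 79/1594 = 0.049561.
Chebyshev: P(|T̄ − 12| ≥ 2.55) ≤ Var(T̄)/(2.55)² = 79/(1594·2.55²) = 0.0076.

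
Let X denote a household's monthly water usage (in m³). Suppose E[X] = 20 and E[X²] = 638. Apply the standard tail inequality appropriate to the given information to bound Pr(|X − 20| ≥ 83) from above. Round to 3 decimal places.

The first two moments determine the variance, so Chebyshev's inequality is the sharpest standard bound available.
Var(X) = E[X²] − (E[X])² = 638 − 400 = 238.
Chebyshev's inequality: Pr(|X − μ| ≥ t) ≤ Var(X)/t² = 238/6889 = 0.0345.

0.035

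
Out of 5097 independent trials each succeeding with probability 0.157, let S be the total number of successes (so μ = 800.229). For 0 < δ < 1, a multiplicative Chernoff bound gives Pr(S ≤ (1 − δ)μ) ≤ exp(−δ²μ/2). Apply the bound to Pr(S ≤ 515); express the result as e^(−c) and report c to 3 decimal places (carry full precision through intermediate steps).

50.833

Write 515 = (1 − δ)μ, so δ = 1 − 515/800.229 = 0.3564342…
Then the exponent is δ²μ/2 = (μ − 515)²/(2μ) = 50.832688.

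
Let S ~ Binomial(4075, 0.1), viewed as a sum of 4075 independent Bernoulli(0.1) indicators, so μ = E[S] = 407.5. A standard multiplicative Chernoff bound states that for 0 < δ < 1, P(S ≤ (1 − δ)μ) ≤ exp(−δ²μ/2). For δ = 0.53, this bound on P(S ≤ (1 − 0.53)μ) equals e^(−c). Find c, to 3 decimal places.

57.233

c = δ²μ/2 = 0.53²·407.5/2 = 57.2334.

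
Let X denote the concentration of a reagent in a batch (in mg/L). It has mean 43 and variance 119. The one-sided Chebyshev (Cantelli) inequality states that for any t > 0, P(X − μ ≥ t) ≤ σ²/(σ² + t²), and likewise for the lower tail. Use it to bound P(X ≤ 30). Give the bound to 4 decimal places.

0.4132

Here σ² = 119 and t = 13, so σ² + t² = 288.
Cantelli's bound: 119/288 = 0.4132.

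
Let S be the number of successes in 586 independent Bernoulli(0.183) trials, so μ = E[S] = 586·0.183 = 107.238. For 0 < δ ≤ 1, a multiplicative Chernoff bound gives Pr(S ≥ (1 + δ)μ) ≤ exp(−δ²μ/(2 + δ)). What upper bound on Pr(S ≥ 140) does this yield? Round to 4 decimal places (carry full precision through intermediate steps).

0.0130

Write 140 = (1 + δ)μ, so δ = 140/107.238 − 1 = 0.3055074…
Then the exponent is δ²μ/(2 + δ) = (140 − μ)² / (μ·(2 + δ)) = 4.341358.
Bound = exp(−4.341358) = 0.01302.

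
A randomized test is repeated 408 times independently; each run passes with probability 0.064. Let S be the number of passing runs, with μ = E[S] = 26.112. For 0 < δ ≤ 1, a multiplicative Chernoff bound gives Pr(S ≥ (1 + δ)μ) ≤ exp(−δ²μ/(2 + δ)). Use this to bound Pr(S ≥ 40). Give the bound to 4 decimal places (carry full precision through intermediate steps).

0.0541

Write 40 = (1 + δ)μ, so δ = 40/26.112 − 1 = 0.5318627…
Then the exponent is δ²μ/(2 + δ) = (40 − μ)² / (μ·(2 + δ)) = 2.917421.
Bound = exp(−2.917421) = 0.05407.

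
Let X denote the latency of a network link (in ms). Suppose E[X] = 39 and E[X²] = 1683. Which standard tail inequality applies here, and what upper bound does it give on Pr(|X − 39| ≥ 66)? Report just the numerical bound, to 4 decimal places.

The first two moments determine the variance, so Chebyshev's inequality is the sharpest standard bound available.
Var(X) = E[X²] − (E[X])² = 1683 − 1521 = 162.
Chebyshev's inequality: Pr(|X − μ| ≥ t) ≤ Var(X)/t² = 162/4356 = 0.0372.

0.0372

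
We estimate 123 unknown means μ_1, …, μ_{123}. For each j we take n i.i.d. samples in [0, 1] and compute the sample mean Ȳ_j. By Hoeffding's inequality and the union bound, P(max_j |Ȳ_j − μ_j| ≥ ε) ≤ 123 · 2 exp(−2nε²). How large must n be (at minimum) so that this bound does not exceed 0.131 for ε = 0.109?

318

Need 2·123·exp(−2nε²) ≤ 0.131, i.e. exp(−2nε²) ≤ 0.131/246.
So 2nε² ≥ ln(246/0.131) = 7.537889.
Hence n ≥ 7.537889/(2·0.109²) = 317.225.
The smallest integer n is 318.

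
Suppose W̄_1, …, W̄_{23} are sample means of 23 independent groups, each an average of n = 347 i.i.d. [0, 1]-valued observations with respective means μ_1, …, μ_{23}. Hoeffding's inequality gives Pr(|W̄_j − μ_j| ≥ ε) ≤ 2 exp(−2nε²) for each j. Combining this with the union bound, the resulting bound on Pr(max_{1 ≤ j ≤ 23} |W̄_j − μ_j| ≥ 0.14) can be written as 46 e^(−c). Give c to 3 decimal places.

13.602

Union bound over the 23 events: Pr(max_{1 ≤ j ≤ 23} |W̄_j − μ_j| ≥ 0.14) ≤ 23·2·exp(−2nε²) = 46 exp(−2·347·0.14²).
So c = 2·347·0.14² = 13.6024.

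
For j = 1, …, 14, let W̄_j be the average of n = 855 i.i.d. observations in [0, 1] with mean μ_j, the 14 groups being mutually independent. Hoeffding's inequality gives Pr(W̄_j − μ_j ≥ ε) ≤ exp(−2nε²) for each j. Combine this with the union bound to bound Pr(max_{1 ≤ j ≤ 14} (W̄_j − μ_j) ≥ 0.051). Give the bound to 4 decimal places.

Per-experiment Hoeffding bound: exp(−2·855·0.051²) = exp(−4.44771) = 0.011705.
Union bound over 14 events: 14·0.011705 = 0.16387.

0.1639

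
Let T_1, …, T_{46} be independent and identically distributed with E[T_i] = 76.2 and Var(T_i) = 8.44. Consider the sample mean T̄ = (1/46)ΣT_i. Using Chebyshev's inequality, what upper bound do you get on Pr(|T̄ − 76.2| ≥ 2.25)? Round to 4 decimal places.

0.0362

Var(T̄) = Var(T_i)/n = 8.44/46 = 0.18348.
Chebyshev: Pr(|T̄ − 76.2| ≥ 2.25) ≤ Var(T̄)/(2.25)² = 8.44/(46·2.25²) = 0.0362.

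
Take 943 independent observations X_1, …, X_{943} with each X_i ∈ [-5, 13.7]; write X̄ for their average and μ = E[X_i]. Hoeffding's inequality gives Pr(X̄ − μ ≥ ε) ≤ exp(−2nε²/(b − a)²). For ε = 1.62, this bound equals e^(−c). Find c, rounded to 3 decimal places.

c = 2nε²/(b − a)² = 2·943·1.62² / 18.7² = 14.1543.

14.154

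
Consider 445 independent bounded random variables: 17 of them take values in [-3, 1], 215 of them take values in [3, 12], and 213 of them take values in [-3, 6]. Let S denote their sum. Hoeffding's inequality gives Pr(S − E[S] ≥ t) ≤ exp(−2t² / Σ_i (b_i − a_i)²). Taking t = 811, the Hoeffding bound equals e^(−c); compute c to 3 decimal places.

37.649

Σ(b_i − a_i)² = 17·4² + 215·9² + 213·9² = 34940.
c = 2t² / 34940 = 2·811² / 34940 = 37.6486.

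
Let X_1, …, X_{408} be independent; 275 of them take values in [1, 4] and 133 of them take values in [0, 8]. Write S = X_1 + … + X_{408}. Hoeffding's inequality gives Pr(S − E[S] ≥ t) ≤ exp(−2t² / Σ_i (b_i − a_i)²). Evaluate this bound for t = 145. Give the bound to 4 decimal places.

0.0218

Σ(b_i − a_i)² = 275·3² + 133·8² = 10987.
Exponent = 2·145² / 10987 = 3.82725.
Bound = exp(−3.82725) = 0.02177.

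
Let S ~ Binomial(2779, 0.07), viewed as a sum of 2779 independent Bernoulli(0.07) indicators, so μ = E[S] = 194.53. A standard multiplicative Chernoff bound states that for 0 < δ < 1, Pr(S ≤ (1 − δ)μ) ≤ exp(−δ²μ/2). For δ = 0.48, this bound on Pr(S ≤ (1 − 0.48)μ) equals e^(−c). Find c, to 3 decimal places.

22.410

c = δ²μ/2 = 0.48²·194.53/2 = 22.4099.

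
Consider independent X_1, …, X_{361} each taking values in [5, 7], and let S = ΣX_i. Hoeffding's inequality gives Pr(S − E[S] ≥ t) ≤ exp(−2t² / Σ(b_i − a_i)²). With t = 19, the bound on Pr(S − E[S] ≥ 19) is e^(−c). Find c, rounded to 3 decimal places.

Σ(b_i − a_i)² = 361·(2)² = 1444.
c = 2t²/1444 = 2·19²/1444 = 0.5000.

0.500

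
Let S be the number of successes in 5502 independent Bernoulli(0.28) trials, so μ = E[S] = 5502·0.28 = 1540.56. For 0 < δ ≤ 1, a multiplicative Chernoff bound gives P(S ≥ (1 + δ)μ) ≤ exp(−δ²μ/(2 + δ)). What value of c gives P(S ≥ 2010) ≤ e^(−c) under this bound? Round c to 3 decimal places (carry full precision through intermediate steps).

62.067

Write 2010 = (1 + δ)μ, so δ = 2010/1540.56 − 1 = 0.3047204…
Then the exponent is δ²μ/(2 + δ) = (2010 − μ)² / (μ·(2 + δ)) = 62.067368.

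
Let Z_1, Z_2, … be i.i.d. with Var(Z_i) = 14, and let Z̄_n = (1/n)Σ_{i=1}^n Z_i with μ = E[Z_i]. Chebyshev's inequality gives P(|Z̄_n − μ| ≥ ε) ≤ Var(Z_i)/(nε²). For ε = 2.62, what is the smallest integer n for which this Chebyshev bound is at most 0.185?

12

Require 14/(n·2.62²) ≤ 0.185, i.e. n ≥ 14/(0.185·2.62²) = 11.024.
The smallest integer n is 12.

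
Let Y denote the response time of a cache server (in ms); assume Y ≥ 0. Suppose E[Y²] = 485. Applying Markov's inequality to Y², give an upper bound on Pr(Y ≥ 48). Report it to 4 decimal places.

0.2105

Since Y ≥ 0, the event {Y ≥ 48} is the same as {Y² ≥ 2304}.
Markov's inequality applied to Y² gives Pr(Y² ≥ 2304) ≤ E[Y²]/2304 = 485/2304 = 0.2105.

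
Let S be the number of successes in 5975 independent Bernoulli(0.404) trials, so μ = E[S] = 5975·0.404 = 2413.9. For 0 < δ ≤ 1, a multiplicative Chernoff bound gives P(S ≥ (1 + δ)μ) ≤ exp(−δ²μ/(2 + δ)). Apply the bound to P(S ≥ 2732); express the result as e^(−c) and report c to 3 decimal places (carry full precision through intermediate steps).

Write 2732 = (1 + δ)μ, so δ = 2732/2413.9 − 1 = 0.1317784…
Then the exponent is δ²μ/(2 + δ) = (2732 − μ)² / (μ·(2 + δ)) = 19.663734.

19.664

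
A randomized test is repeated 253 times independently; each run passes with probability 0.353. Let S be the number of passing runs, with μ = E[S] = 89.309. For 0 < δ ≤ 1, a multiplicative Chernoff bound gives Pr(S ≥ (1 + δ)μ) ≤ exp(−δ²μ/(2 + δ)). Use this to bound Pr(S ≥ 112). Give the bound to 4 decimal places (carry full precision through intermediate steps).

0.0775

Write 112 = (1 + δ)μ, so δ = 112/89.309 − 1 = 0.2540729…
Then the exponent is δ²μ/(2 + δ) = (112 − μ)² / (μ·(2 + δ)) = 2.557667.
Bound = exp(−2.557667) = 0.07749.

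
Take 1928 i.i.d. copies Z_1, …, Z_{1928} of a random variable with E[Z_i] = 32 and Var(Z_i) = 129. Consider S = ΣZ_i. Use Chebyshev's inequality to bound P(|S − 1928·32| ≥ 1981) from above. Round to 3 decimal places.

Var(S) = n·Var(Z_i) = 1928·129 = 248712.
Chebyshev: P(|S − 1928·32| ≥ 1981) ≤ Var(S)/1981² = 248712/3924361 = 0.0634.

0.063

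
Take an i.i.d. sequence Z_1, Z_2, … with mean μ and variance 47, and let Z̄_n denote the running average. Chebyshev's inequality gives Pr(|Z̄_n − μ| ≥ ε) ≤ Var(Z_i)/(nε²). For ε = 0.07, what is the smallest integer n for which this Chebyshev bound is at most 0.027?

Require 47/(n·0.07²) ≤ 0.027, i.e. n ≥ 47/(0.027·0.07²) = 355253.212.
The smallest integer n is 355254.

355254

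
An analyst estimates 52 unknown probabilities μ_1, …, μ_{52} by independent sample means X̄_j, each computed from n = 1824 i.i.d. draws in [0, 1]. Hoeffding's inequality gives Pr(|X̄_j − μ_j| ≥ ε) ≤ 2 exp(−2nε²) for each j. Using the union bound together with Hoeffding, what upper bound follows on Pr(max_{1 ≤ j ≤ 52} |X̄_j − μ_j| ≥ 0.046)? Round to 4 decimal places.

0.0462

Per-experiment Hoeffding bound: 2·exp(−2·1824·0.046²) = 2·exp(−7.71917) = 0.00088846.
Union bound over 52 events: 52·0.00088846 = 0.04620.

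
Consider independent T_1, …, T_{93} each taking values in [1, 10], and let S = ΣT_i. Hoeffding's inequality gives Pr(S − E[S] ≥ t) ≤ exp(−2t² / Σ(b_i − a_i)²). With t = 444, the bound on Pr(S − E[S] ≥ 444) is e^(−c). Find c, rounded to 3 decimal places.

52.339

Σ(b_i − a_i)² = 93·(9)² = 7533.
c = 2t²/7533 = 2·444²/7533 = 52.3393.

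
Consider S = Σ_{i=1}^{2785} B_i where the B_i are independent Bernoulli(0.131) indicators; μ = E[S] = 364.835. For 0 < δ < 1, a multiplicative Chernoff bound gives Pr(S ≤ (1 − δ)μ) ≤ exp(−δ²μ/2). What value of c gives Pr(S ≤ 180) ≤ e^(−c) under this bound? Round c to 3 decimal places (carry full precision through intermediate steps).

Write 180 = (1 − δ)μ, so δ = 1 − 180/364.835 = 0.5066263…
Then the exponent is δ²μ/2 = (μ − 180)²/(2μ) = 46.821135.

46.821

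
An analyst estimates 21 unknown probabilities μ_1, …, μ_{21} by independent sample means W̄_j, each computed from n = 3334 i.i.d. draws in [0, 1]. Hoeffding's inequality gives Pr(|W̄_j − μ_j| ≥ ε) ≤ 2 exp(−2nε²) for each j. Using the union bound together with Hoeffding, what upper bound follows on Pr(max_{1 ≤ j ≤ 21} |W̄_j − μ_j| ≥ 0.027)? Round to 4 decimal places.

0.3252

Per-experiment Hoeffding bound: 2·exp(−2·3334·0.027²) = 2·exp(−4.86097) = 0.015486.
Union bound over 21 events: 21·0.015486 = 0.32520.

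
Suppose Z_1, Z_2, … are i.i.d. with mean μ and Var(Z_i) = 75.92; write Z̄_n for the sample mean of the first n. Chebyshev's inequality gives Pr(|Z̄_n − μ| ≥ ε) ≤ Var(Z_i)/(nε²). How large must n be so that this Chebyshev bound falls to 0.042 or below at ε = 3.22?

Require 75.92/(n·3.22²) ≤ 0.042, i.e. n ≥ 75.92/(0.042·3.22²) = 174.339.
The smallest integer n is 175.

175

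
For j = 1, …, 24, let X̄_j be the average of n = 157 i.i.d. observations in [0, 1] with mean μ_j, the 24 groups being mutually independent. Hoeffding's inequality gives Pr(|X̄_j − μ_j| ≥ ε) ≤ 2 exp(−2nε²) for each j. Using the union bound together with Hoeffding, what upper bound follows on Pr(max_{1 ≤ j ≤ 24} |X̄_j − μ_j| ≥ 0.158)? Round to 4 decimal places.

0.0189

Per-experiment Hoeffding bound: 2·exp(−2·157·0.158²) = 2·exp(−7.83870) = 0.00078837.
Union bound over 24 events: 24·0.00078837 = 0.01892.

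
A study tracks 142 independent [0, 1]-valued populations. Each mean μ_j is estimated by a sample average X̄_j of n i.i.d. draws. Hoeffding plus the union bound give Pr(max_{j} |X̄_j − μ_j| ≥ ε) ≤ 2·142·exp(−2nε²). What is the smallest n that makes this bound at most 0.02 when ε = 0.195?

Need 2·142·exp(−2nε²) ≤ 0.02, i.e. exp(−2nε²) ≤ 0.02/284.
So 2nε² ≥ ln(284/0.02) = 9.560997.
Hence n ≥ 9.560997/(2·0.195²) = 125.720.
The smallest integer n is 126.

126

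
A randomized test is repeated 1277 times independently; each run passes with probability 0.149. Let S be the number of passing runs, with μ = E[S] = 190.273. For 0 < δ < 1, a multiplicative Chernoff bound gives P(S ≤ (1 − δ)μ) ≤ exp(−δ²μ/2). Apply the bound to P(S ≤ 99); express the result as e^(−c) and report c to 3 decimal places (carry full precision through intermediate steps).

Write 99 = (1 − δ)μ, so δ = 1 − 99/190.273 = 0.479695…
Then the exponent is δ²μ/2 = (μ − 99)²/(2μ) = 21.891599.

21.892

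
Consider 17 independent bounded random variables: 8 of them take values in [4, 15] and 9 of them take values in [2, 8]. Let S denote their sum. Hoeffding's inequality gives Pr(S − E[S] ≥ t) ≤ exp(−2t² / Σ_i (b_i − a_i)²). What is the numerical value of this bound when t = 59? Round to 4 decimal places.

Σ(b_i − a_i)² = 8·11² + 9·6² = 1292.
Exponent = 2·59² / 1292 = 5.38854.
Bound = exp(−5.38854) = 0.00457.

0.0046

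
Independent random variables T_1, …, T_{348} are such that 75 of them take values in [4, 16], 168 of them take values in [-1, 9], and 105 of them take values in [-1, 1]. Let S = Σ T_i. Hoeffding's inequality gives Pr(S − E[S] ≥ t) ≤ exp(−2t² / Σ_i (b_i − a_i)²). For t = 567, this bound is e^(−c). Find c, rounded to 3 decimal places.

22.947

Σ(b_i − a_i)² = 75·12² + 168·10² + 105·2² = 28020.
c = 2t² / 28020 = 2·567² / 28020 = 22.9471.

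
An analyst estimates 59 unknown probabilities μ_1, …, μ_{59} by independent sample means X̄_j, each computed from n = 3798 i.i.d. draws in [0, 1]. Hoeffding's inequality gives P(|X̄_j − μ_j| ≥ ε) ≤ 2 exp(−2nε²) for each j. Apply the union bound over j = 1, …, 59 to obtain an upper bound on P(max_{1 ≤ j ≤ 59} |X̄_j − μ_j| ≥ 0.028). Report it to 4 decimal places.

0.3059

Per-experiment Hoeffding bound: 2·exp(−2·3798·0.028²) = 2·exp(−5.95526) = 0.0051843.
Union bound over 59 events: 59·0.0051843 = 0.30587.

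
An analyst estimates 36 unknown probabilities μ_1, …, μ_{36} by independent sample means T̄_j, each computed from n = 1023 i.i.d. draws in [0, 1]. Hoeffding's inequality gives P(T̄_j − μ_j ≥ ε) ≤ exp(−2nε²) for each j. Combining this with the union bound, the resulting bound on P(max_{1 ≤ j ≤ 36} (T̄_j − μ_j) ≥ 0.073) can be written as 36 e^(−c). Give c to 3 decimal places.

Union bound over the 36 events: P(max_{1 ≤ j ≤ 36} (T̄_j − μ_j) ≥ 0.073) ≤ 36·exp(−2nε²) = 36 exp(−2·1023·0.073²).
So c = 2·1023·0.073² = 10.9031.

10.903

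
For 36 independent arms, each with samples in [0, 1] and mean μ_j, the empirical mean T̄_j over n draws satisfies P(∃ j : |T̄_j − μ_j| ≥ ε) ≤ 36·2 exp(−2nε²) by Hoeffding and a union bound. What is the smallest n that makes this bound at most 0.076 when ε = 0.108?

Need 2·36·exp(−2nε²) ≤ 0.076, i.e. exp(−2nε²) ≤ 0.076/72.
So 2nε² ≥ ln(72/0.076) = 6.853688.
Hence n ≥ 6.853688/(2·0.108²) = 293.797.
The smallest integer n is 294.

294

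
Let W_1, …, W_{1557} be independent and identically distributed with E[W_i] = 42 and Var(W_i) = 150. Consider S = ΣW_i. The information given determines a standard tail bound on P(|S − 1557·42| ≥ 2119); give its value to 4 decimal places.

With mean and variance of each term known, Chebyshev's inequality bounds the deviation of the sum (or sample mean).
Var(S) = n·Var(W_i) = 1557·150 = 233550.
Chebyshev: P(|S − 1557·42| ≥ 2119) ≤ Var(S)/2119² = 233550/4490161 = 0.0520.

0.0520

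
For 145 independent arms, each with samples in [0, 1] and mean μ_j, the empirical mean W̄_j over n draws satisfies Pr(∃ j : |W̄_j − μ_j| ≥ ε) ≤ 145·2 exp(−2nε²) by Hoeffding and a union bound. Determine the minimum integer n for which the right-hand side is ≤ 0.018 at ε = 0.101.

475

Need 2·145·exp(−2nε²) ≤ 0.018, i.e. exp(−2nε²) ≤ 0.018/290.
So 2nε² ≥ ln(290/0.018) = 9.687264.
Hence n ≥ 9.687264/(2·0.101²) = 474.819.
The smallest integer n is 475.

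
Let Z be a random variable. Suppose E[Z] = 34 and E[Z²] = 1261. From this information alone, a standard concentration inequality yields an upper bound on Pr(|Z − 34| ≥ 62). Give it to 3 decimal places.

0.027

The first two moments determine the variance, so Chebyshev's inequality is the sharpest standard bound available.
Var(Z) = E[Z²] − (E[Z])² = 1261 − 1156 = 105.
Chebyshev's inequality: Pr(|Z − μ| ≥ t) ≤ Var(Z)/t² = 105/3844 = 0.0273.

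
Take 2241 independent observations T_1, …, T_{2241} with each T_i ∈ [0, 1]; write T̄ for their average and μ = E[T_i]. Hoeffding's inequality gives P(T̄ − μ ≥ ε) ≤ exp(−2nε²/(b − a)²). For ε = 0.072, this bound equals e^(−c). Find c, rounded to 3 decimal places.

c = 2nε²/(b − a)² = 2·2241·0.072² / 1² = 23.2347.

23.235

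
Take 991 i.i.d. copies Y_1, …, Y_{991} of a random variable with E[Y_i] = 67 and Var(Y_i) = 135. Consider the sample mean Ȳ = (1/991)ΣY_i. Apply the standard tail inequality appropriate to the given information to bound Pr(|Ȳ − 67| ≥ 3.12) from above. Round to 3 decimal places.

With mean and variance of each term known, Chebyshev's inequality bounds the deviation of the sum (or sample mean).
Var(Ȳ) = Var(Y_i)/n = 135/991 = 0.13623.
Chebyshev: Pr(|Ȳ − 67| ≥ 3.12) ≤ Var(Ȳ)/(3.12)² = 135/(991·3.12²) = 0.0140.

0.014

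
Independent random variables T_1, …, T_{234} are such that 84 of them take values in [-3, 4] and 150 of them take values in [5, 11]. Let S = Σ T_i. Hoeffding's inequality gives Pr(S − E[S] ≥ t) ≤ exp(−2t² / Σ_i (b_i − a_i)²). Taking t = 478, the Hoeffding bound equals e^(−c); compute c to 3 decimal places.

48.021

Σ(b_i − a_i)² = 84·7² + 150·6² = 9516.
c = 2t² / 9516 = 2·478² / 9516 = 48.0210.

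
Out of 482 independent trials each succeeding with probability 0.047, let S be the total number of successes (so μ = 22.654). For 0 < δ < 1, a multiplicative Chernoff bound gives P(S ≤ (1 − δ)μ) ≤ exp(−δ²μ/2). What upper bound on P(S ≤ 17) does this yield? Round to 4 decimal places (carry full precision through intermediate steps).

Write 17 = (1 − δ)μ, so δ = 1 − 17/22.654 = 0.2495806…
Then the exponent is δ²μ/2 = (μ − 17)²/(2μ) = 0.705564.
Bound = exp(−0.705564) = 0.49383.

0.4938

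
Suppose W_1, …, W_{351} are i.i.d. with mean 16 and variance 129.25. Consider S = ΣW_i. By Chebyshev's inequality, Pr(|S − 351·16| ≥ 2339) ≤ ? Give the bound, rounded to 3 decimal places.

0.008

Var(S) = n·Var(W_i) = 351·129.25 = 45366.75.
Chebyshev: Pr(|S − 351·16| ≥ 2339) ≤ Var(S)/2339² = 45366.75/5470921 = 0.0083.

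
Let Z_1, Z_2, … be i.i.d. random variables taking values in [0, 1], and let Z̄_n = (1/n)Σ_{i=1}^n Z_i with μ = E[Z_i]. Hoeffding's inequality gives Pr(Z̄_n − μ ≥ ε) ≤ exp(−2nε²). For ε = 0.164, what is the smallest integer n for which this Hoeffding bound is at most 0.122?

40

Require exp(−2nε²) ≤ 0.122, i.e. 2nε² ≥ ln(1/0.122) = 2.103734.
So n ≥ 2.103734 / (2·0.164²) = 39.109.
The smallest integer n is 40.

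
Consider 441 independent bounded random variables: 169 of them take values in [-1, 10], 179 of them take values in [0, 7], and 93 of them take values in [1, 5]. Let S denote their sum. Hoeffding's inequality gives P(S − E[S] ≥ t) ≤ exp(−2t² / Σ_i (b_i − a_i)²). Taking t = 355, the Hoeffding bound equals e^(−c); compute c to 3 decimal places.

Σ(b_i − a_i)² = 169·11² + 179·7² + 93·4² = 30708.
c = 2t² / 30708 = 2·355² / 30708 = 8.2080.

8.208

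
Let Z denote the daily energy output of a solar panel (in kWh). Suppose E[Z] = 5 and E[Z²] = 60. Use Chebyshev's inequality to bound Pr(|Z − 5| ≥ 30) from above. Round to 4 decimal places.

Var(Z) = E[Z²] − (E[Z])² = 60 − 25 = 35.
Chebyshev's inequality: Pr(|Z − μ| ≥ t) ≤ Var(Z)/t² = 35/900 = 0.0389.

0.0389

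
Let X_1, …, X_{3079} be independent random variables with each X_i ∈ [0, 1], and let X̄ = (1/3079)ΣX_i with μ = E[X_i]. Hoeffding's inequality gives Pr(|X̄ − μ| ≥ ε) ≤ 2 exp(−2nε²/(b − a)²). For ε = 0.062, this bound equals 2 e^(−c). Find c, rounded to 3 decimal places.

c = 2nε²/(b − a)² = 2·3079·0.062² / 1² = 23.6714.

23.671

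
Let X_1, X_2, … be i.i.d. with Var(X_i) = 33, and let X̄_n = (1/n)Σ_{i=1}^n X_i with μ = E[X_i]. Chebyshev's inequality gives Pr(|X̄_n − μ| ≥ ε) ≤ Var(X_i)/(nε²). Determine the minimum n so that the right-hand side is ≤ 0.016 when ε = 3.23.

Require 33/(n·3.23²) ≤ 0.016, i.e. n ≥ 33/(0.016·3.23²) = 197.692.
The smallest integer n is 198.

198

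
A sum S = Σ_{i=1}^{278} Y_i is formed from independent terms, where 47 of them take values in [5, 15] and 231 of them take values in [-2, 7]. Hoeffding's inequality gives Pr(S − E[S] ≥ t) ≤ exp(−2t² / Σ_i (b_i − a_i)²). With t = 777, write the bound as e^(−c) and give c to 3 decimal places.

Σ(b_i − a_i)² = 47·10² + 231·9² = 23411.
c = 2t² / 23411 = 2·777² / 23411 = 51.5765.

51.577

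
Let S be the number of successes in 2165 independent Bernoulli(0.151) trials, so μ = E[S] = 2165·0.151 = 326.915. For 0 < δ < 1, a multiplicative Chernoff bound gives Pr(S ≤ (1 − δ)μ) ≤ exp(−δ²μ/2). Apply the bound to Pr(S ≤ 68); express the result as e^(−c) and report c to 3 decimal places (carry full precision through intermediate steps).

102.530

Write 68 = (1 − δ)μ, so δ = 1 − 68/326.915 = 0.7919949…
Then the exponent is δ²μ/2 = (μ − 68)²/(2μ) = 102.529675.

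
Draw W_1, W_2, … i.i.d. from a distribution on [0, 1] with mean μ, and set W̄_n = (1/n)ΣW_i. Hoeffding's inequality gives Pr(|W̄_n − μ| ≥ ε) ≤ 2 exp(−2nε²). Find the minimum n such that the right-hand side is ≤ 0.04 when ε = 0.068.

Require 2·exp(−2nε²) ≤ 0.04, i.e. 2nε² ≥ ln(2/0.04) = 3.912023.
So n ≥ 3.912023 / (2·0.068²) = 423.013.
The smallest integer n is 424.

424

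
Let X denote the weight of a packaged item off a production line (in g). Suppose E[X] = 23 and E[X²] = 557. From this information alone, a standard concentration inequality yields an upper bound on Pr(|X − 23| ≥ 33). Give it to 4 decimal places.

The first two moments determine the variance, so Chebyshev's inequality is the sharpest standard bound available.
Var(X) = E[X²] − (E[X])² = 557 − 529 = 28.
Chebyshev's inequality: Pr(|X − μ| ≥ t) ≤ Var(X)/t² = 28/1089 = 0.0257.

0.0257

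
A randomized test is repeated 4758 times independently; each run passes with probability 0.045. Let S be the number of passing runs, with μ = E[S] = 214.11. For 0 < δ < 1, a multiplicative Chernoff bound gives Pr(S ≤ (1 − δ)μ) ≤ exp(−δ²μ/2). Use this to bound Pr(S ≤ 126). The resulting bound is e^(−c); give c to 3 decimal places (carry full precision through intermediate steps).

18.129

Write 126 = (1 − δ)μ, so δ = 1 − 126/214.11 = 0.4115174…
Then the exponent is δ²μ/2 = (μ − 126)²/(2μ) = 18.129401.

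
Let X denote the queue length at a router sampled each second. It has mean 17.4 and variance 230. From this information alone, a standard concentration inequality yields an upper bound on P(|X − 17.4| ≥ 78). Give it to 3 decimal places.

Mean and variance are known, so Chebyshev's inequality applies.
Chebyshev: P(|X − μ| ≥ t) ≤ Var(X)/t².
Bound = 230 / 6084 = 0.0378.

0.038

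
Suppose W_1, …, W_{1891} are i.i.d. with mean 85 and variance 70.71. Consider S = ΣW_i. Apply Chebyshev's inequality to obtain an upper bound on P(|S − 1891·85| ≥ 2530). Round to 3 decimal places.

0.021

Var(S) = n·Var(W_i) = 1891·70.71 = 133712.61.
Chebyshev: P(|S − 1891·85| ≥ 2530) ≤ Var(S)/2530² = 133712.61/6400900 = 0.0209.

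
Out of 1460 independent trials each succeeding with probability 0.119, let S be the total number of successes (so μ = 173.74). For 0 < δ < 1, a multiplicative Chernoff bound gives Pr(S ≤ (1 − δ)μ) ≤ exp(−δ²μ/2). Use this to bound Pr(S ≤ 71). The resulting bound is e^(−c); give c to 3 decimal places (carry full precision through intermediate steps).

30.377

Write 71 = (1 − δ)μ, so δ = 1 − 71/173.74 = 0.5913434…
Then the exponent is δ²μ/2 = (μ − 71)²/(2μ) = 30.377310.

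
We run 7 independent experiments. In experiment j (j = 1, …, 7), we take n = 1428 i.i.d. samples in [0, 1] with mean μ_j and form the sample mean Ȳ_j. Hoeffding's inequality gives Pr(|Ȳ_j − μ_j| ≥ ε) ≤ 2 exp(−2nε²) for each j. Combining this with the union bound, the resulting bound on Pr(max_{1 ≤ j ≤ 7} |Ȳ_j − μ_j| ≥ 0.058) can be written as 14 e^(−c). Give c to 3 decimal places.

9.608

Union bound over the 7 events: Pr(max_{1 ≤ j ≤ 7} |Ȳ_j − μ_j| ≥ 0.058) ≤ 7·2·exp(−2nε²) = 14 exp(−2·1428·0.058²).
So c = 2·1428·0.058² = 9.6076.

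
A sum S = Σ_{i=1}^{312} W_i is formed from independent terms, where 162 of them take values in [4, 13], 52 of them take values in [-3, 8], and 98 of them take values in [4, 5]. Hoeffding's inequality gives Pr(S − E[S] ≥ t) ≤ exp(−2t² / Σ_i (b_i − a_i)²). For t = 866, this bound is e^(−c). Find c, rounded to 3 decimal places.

Σ(b_i − a_i)² = 162·9² + 52·11² + 98·1² = 19512.
c = 2t² / 19512 = 2·866² / 19512 = 76.8713.

76.871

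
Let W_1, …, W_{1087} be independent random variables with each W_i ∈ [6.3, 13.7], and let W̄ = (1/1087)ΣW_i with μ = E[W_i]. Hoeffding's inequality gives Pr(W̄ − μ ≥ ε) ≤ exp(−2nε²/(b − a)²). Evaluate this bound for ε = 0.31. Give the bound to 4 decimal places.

0.0220

Exponent: 2nε²/(b − a)² = 2·1087·0.31² / 7.4² = 3.81522.
Bound = exp(−3.81522) = 0.02203.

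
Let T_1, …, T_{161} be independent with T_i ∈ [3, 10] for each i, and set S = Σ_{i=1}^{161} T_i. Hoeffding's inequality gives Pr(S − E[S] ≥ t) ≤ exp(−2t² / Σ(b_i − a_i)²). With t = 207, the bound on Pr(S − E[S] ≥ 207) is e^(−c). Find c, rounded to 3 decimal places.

10.863

Σ(b_i − a_i)² = 161·(7)² = 7889.
c = 2t²/7889 = 2·207²/7889 = 10.8630.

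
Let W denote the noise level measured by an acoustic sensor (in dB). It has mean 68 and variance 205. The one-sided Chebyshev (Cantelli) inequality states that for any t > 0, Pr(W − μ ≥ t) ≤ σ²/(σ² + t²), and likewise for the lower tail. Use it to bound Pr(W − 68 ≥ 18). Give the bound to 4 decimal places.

0.3875

Here σ² = 205 and t = 18, so σ² + t² = 529.
Cantelli's bound: 205/529 = 0.3875.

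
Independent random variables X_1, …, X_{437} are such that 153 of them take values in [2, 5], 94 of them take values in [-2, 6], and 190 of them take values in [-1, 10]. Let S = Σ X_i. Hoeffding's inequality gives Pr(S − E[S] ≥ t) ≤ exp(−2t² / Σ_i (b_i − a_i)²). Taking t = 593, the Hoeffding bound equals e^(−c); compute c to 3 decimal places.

Σ(b_i − a_i)² = 153·3² + 94·8² + 190·11² = 30383.
c = 2t² / 30383 = 2·593² / 30383 = 23.1477.

23.148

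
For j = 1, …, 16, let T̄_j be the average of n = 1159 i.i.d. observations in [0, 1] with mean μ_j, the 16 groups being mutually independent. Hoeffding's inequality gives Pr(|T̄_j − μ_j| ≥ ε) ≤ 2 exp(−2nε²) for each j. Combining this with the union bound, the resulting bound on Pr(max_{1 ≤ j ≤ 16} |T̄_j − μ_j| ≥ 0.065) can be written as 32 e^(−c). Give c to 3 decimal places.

9.794

Union bound over the 16 events: Pr(max_{1 ≤ j ≤ 16} |T̄_j − μ_j| ≥ 0.065) ≤ 16·2·exp(−2nε²) = 32 exp(−2·1159·0.065²).
So c = 2·1159·0.065² = 9.7935.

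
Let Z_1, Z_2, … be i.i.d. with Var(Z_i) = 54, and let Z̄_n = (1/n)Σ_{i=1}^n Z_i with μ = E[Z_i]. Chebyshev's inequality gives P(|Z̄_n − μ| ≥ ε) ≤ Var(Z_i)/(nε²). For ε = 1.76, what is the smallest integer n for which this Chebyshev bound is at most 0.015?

Require 54/(n·1.76²) ≤ 0.015, i.e. n ≥ 54/(0.015·1.76²) = 1162.190.
The smallest integer n is 1163.

1163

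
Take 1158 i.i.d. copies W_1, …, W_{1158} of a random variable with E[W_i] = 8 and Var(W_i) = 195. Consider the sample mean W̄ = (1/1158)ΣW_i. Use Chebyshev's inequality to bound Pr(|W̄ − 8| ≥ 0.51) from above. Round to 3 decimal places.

0.647

Var(W̄) = Var(W_i)/n = 195/1158 = 0.16839.
Chebyshev: Pr(|W̄ − 8| ≥ 0.51) ≤ Var(W̄)/(0.51)² = 195/(1158·0.51²) = 0.6474.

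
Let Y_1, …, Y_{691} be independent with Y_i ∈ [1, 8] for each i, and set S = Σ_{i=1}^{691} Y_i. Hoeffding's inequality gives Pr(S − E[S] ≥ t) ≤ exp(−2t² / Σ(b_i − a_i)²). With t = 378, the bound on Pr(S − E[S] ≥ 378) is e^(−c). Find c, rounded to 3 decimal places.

8.440

Σ(b_i − a_i)² = 691·(7)² = 33859.
c = 2t²/33859 = 2·378²/33859 = 8.4399.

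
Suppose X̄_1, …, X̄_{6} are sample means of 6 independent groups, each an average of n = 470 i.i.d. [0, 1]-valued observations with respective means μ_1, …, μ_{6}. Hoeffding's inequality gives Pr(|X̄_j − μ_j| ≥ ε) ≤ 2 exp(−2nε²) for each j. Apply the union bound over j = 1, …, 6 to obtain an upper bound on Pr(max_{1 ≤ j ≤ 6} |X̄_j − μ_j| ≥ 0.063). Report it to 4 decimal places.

0.2877

Per-experiment Hoeffding bound: 2·exp(−2·470·0.063²) = 2·exp(−3.73086) = 0.047944.
Union bound over 6 events: 6·0.047944 = 0.28767.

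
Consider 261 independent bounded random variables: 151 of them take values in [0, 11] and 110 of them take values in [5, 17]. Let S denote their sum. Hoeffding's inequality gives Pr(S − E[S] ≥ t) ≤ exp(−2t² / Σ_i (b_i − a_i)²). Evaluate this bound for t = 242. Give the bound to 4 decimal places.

Σ(b_i − a_i)² = 151·11² + 110·12² = 34111.
Exponent = 2·242² / 34111 = 3.43373.
Bound = exp(−3.43373) = 0.03227.

0.0323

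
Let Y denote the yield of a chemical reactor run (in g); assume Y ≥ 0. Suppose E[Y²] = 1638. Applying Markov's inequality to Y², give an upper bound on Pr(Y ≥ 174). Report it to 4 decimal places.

0.0541

Since Y ≥ 0, the event {Y ≥ 174} is the same as {Y² ≥ 30276}.
Markov's inequality applied to Y² gives Pr(Y² ≥ 30276) ≤ E[Y²]/30276 = 1638/30276 = 0.0541.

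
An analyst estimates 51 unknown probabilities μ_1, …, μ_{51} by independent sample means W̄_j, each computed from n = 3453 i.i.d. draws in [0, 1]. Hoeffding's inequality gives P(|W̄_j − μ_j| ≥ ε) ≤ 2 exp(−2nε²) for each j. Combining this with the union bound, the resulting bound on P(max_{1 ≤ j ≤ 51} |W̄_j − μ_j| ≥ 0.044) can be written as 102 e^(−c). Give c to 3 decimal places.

13.370

Union bound over the 51 events: P(max_{1 ≤ j ≤ 51} |W̄_j − μ_j| ≥ 0.044) ≤ 51·2·exp(−2nε²) = 102 exp(−2·3453·0.044²).
So c = 2·3453·0.044² = 13.3700.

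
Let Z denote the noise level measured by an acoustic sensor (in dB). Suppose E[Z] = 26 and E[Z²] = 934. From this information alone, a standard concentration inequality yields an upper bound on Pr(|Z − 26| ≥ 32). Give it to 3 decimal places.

The first two moments determine the variance, so Chebyshev's inequality is the sharpest standard bound available.
Var(Z) = E[Z²] − (E[Z])² = 934 − 676 = 258.
Chebyshev's inequality: Pr(|Z − μ| ≥ t) ≤ Var(Z)/t² = 258/1024 = 0.2520.

0.252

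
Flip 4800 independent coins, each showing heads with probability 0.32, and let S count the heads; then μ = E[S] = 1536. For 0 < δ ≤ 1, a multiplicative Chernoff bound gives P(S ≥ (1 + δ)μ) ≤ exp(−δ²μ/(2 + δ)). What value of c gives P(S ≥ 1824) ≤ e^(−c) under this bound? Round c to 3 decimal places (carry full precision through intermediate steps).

24.686

Write 1824 = (1 + δ)μ, so δ = 1824/1536 − 1 = 0.1875…
Then the exponent is δ²μ/(2 + δ) = (1824 − μ)² / (μ·(2 + δ)) = 24.685714.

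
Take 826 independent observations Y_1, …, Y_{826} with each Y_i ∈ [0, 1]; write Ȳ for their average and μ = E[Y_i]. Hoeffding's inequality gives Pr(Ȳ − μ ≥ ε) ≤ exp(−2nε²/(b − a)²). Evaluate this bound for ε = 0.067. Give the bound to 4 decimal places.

0.0006

Exponent: 2nε²/(b − a)² = 2·826·0.067² / 1² = 7.41583.
Bound = exp(−7.41583) = 0.00060.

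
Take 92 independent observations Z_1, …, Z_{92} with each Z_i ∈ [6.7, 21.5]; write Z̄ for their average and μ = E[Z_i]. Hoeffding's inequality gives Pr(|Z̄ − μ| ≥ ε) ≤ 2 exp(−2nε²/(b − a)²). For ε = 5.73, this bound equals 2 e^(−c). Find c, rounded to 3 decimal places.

c = 2nε²/(b − a)² = 2·92·5.73² / 14.8² = 27.5806.

27.581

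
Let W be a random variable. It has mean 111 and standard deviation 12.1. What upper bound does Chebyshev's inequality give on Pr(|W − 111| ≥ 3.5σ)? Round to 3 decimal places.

0.082

Chebyshev: Pr(|W − μ| ≥ t) ≤ Var(W)/t².
Var(W) = σ² = 12.1² = 146.41.
t = 3.5·12.1 = 42.35.
Bound = 146.41 / 1793.5225 = 0.0816.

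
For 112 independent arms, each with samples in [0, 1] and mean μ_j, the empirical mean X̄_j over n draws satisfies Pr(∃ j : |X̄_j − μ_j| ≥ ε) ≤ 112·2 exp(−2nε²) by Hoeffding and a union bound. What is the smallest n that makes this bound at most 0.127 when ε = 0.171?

Need 2·112·exp(−2nε²) ≤ 0.127, i.e. exp(−2nε²) ≤ 0.127/224.
So 2nε² ≥ ln(224/0.127) = 7.475214.
Hence n ≥ 7.475214/(2·0.171²) = 127.821.
The smallest integer n is 128.

128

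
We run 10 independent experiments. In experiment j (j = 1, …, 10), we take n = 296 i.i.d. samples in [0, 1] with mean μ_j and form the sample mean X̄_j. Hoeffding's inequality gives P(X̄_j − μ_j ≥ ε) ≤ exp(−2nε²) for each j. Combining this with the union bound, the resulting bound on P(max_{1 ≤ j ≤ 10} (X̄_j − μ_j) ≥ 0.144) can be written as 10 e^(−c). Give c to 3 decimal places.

Union bound over the 10 events: P(max_{1 ≤ j ≤ 10} (X̄_j − μ_j) ≥ 0.144) ≤ 10·exp(−2nε²) = 10 exp(−2·296·0.144²).
So c = 2·296·0.144² = 12.2757.

12.276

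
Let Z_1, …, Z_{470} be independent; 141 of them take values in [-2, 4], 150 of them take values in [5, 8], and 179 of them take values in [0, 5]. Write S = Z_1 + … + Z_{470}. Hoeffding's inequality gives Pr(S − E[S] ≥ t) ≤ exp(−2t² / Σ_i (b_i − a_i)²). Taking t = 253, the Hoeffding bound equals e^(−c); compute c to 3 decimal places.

Σ(b_i − a_i)² = 141·6² + 150·3² + 179·5² = 10901.
c = 2t² / 10901 = 2·253² / 10901 = 11.7437.

11.744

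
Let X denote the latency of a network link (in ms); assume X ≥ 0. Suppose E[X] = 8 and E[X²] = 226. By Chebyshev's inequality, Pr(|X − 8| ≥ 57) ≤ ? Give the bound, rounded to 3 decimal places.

0.050

Var(X) = E[X²] − (E[X])² = 226 − 64 = 162.
Chebyshev's inequality: Pr(|X − μ| ≥ t) ≤ Var(X)/t² = 162/3249 = 0.0499.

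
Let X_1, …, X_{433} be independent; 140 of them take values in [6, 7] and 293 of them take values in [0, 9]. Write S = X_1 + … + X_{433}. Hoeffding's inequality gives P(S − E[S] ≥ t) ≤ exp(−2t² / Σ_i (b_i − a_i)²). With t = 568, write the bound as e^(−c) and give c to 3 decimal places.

27.028

Σ(b_i − a_i)² = 140·1² + 293·9² = 23873.
c = 2t² / 23873 = 2·568² / 23873 = 27.0284.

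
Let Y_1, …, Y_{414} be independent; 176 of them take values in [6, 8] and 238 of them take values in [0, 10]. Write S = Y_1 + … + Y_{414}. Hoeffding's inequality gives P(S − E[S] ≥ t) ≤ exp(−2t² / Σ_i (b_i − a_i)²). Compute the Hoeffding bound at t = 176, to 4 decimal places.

0.0798

Σ(b_i − a_i)² = 176·2² + 238·10² = 24504.
Exponent = 2·176² / 24504 = 2.52824.
Bound = exp(−2.52824) = 0.07980.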